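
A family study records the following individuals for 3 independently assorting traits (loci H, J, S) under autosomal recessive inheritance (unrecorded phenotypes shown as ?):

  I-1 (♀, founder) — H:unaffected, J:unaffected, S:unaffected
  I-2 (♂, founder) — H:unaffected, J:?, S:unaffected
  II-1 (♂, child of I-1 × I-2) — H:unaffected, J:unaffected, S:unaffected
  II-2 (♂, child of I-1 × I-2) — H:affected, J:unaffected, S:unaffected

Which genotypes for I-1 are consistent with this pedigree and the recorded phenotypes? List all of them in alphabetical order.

H/I-1 un ·: Hh
H/I-2 un ·: Hh
H/II-1 un I-1×I-2: HH|Hh
H/II-2 aff I-1×I-2: hh
⇒ H over [I-1,I-2,II-1,II-2]: 2 consistent
J/I-1 un ·: JJ|Jj
J/I-2 ? ·: JJ|Jj|jj
J/II-1 un I-1×I-2: JJ|Jj
J/II-2 un I-1×I-2: JJ|Jj
⇒ J over [I-1,I-2,II-1,II-2]: 15 consistent
S/I-1 un ·: SS|Ss
S/I-2 un ·: SS|Ss
S/II-1 un I-1×I-2: SS|Ss
S/II-2 un I-1×I-2: SS|Ss
⇒ S over [I-1,I-2,II-1,II-2]: 13 consistent

I-1 ∈ {Hh JJ SS, Hh JJ Ss, Hh Jj SS, Hh Jj Ss}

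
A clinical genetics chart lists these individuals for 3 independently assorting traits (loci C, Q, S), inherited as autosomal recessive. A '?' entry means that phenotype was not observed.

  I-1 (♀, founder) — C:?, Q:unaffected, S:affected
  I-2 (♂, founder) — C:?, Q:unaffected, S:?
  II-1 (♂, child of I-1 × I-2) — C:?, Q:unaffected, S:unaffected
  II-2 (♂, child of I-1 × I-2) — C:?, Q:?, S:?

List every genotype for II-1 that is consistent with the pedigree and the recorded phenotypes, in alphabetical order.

C/I-1 ? ·: CC|Cc|cc
C/I-2 ? ·: CC|Cc|cc
C/II-1 ? I-1×I-2: CC|Cc|cc
C/II-2 ? I-1×I-2: CC|Cc|cc
⇒ C over [I-1,I-2,II-1,II-2]: 29 consistent
Q/I-1 un ·: QQ|Qq
Q/I-2 un ·: QQ|Qq
Q/II-1 un I-1×I-2: QQ|Qq
Q/II-2 ? I-1×I-2: QQ|Qq|qq
⇒ Q over [I-1,I-2,II-1,II-2]: 15 consistent
S/I-1 aff ·: ss
S/I-2 ? ·: SS|Ss
S/II-1 un I-1×I-2: Ss
S/II-2 ? I-1×I-2: Ss|ss
⇒ S over [I-1,I-2,II-1,II-2]: 3 consistent

II-1 ∈ {CC QQ Ss, CC Qq Ss, Cc QQ Ss, Cc Qq Ss, cc QQ Ss, cc Qq Ss}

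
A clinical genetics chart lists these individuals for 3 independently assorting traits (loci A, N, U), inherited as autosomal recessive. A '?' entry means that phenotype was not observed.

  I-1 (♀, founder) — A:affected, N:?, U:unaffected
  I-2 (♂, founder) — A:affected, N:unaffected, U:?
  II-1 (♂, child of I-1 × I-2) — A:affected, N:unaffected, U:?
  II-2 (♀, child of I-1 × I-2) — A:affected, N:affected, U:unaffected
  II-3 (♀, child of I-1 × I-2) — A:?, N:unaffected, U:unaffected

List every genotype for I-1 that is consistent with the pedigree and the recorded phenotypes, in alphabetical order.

I-1 ∈ {aa Nn UU, aa Nn Uu, aa nn UU, aa nn Uu}

A/I-1 aff ·: aa
A/I-2 aff ·: aa
A/II-1 aff I-1×I-2: aa
A/II-2 aff I-1×I-2: aa
A/II-3 ? I-1×I-2: aa
⇒ A over [I-1,I-2,II-1,II-2,II-3]: 1 consistent
N/I-1 ? ·: Nn|nn
N/I-2 un ·: Nn
N/II-1 un I-1×I-2: NN|Nn
N/II-2 aff I-1×I-2: nn
N/II-3 un I-1×I-2: NN|Nn
⇒ N over [I-1,I-2,II-1,II-2,II-3]: 5 consistent
U/I-1 un ·: UU|Uu
U/I-2 ? ·: UU|Uu|uu
U/II-1 ? I-1×I-2: UU|Uu|uu
U/II-2 un I-1×I-2: UU|Uu
U/II-3 un I-1×I-2: UU|Uu
⇒ U over [I-1,I-2,II-1,II-2,II-3]: 32 consistent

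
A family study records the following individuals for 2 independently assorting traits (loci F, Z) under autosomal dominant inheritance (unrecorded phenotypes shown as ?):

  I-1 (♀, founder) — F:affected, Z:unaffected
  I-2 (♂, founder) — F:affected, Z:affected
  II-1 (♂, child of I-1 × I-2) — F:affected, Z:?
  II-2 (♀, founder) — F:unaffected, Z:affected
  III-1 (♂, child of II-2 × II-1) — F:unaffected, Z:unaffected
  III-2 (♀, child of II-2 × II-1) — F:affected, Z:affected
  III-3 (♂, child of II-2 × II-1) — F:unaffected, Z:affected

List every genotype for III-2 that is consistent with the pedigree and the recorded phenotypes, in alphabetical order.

F/I-1 aff ·: Ff|FF
F/I-2 aff ·: Ff|FF
F/II-1 aff I-1×I-2: Ff
F/II-2 un ·: ff
F/III-1 un II-2×II-1: ff
F/III-2 aff II-2×II-1: Ff
F/III-3 un II-2×II-1: ff
⇒ F over [I-1,I-2,II-1,II-2,III-1,III-2,III-3]: 3 consistent
Z/I-1 un ·: zz
Z/I-2 aff ·: Zz|ZZ
Z/II-1 ? I-1×I-2: zz|Zz
Z/II-2 aff ·: Zz
Z/III-1 un II-2×II-1: zz
Z/III-2 aff II-2×II-1: Zz|ZZ
Z/III-3 aff II-2×II-1: Zz|ZZ
⇒ Z over [I-1,I-2,II-1,II-2,III-1,III-2,III-3]: 9 consistent

III-2 ∈ {Ff ZZ, Ff Zz}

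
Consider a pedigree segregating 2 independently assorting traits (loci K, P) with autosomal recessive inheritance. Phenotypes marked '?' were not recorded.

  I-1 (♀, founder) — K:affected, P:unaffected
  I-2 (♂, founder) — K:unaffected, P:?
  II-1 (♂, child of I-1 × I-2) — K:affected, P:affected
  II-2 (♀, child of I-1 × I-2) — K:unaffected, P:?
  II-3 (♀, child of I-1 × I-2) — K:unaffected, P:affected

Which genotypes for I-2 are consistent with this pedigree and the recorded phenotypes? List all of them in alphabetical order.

K/I-1 aff ·: kk
K/I-2 un ·: Kk
K/II-1 aff I-1×I-2: kk
K/II-2 un I-1×I-2: Kk
K/II-3 un I-1×I-2: Kk
⇒ K over [I-1,I-2,II-1,II-2,II-3]: 1 consistent
P/I-1 un ·: Pp
P/I-2 ? ·: Pp|pp
P/II-1 aff I-1×I-2: pp
P/II-2 ? I-1×I-2: PP|Pp|pp
P/II-3 aff I-1×I-2: pp
⇒ P over [I-1,I-2,II-1,II-2,II-3]: 5 consistent

I-2 ∈ {Kk Pp, Kk pp}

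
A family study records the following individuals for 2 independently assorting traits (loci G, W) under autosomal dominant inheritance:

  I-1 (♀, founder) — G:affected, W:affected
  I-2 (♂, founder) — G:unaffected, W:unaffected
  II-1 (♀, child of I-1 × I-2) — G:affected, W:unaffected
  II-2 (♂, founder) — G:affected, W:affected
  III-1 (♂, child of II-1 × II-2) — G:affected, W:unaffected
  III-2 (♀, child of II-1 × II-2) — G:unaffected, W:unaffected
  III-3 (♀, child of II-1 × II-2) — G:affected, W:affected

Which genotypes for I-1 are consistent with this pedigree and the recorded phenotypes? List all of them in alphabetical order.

I-1 ∈ {GG Ww, Gg Ww}

G/I-1 aff ·: Gg|GG
G/I-2 un ·: gg
G/II-1 aff I-1×I-2: Gg
G/II-2 aff ·: Gg
G/III-1 aff II-1×II-2: Gg|GG
G/III-2 un II-1×II-2: gg
G/III-3 aff II-1×II-2: Gg|GG
⇒ G over [I-1,I-2,II-1,II-2,III-1,III-2,III-3]: 8 consistent
W/I-1 aff ·: Ww
W/I-2 un ·: ww
W/II-1 un I-1×I-2: ww
W/II-2 aff ·: Ww
W/III-1 un II-1×II-2: ww
W/III-2 un II-1×II-2: ww
W/III-3 aff II-1×II-2: Ww
⇒ W over [I-1,I-2,II-1,II-2,III-1,III-2,III-3]: 1 consistent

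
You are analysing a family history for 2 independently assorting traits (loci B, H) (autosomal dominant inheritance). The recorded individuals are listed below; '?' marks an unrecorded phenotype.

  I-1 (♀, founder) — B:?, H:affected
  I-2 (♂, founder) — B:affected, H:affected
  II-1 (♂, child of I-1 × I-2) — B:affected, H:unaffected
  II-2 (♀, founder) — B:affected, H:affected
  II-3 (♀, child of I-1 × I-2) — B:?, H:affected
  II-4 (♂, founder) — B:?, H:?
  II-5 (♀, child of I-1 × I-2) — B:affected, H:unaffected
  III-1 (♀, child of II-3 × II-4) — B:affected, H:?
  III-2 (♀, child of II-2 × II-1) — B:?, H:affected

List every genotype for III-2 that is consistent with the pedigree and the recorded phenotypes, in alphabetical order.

B/I-1 ? ·: bb|Bb|BB
B/I-2 aff ·: Bb|BB
B/II-1 aff I-1×I-2: Bb|BB
B/II-2 aff ·: Bb|BB
B/II-3 ? I-1×I-2: bb|Bb|BB
B/II-4 ? ·: bb|Bb|BB
B/II-5 aff I-1×I-2: Bb|BB
B/III-1 aff II-3×II-4: Bb|BB
B/III-2 ? II-2×II-1: bb|Bb|BB
⇒ B over [I-1,I-2,II-1,II-2,II-3,II-4,II-5,III-1,III-2]: 536 consistent
H/I-1 aff ·: Hh
H/I-2 aff ·: Hh
H/II-1 un I-1×I-2: hh
H/II-2 aff ·: Hh|HH
H/II-3 aff I-1×I-2: Hh|HH
H/II-4 ? ·: hh|Hh|HH
H/II-5 un I-1×I-2: hh
H/III-1 ? II-3×II-4: hh|Hh|HH
H/III-2 aff II-2×II-1: Hh
⇒ H over [I-1,I-2,II-1,II-2,II-3,II-4,II-5,III-1,III-2]: 22 consistent

III-2 ∈ {BB Hh, Bb Hh, bb Hh}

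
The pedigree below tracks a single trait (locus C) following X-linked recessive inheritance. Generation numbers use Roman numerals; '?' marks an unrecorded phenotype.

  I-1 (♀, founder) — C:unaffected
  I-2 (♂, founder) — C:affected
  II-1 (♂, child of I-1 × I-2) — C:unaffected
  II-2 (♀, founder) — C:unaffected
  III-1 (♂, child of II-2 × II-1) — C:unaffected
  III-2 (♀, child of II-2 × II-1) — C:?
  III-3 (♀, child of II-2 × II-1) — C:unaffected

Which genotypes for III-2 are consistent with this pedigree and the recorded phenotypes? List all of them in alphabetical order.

C/I-1 un ·: X^CX^C|X^CX^c
C/I-2 aff ·: X^cY
C/II-1 un I-1×I-2: X^CY
C/II-2 un ·: X^CX^C|X^CX^c
C/III-1 un II-2×II-1: X^CY
C/III-2 ? II-2×II-1: X^CX^C|X^CX^c
C/III-3 un II-2×II-1: X^CX^C|X^CX^c
⇒ C over [I-1,I-2,II-1,II-2,III-1,III-2,III-3]: 10 consistent

III-2 ∈ {X^CX^C, X^CX^c}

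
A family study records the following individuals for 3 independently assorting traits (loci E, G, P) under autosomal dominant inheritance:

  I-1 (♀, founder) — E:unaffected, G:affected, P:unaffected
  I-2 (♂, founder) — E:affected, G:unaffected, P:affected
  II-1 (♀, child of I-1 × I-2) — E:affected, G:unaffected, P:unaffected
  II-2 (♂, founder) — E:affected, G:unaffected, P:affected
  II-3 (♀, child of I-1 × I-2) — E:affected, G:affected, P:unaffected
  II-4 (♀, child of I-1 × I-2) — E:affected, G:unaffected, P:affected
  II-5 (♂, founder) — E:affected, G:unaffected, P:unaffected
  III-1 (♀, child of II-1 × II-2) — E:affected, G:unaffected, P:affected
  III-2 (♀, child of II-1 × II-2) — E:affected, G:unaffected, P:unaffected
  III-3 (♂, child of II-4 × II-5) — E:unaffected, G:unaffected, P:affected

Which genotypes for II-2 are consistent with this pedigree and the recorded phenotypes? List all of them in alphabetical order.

E/I-1 un ·: ee
E/I-2 aff ·: Ee|EE
E/II-1 aff I-1×I-2: Ee
E/II-2 aff ·: Ee|EE
E/II-3 aff I-1×I-2: Ee
E/II-4 aff I-1×I-2: Ee
E/II-5 aff ·: Ee
E/III-1 aff II-1×II-2: Ee|EE
E/III-2 aff II-1×II-2: Ee|EE
E/III-3 un II-4×II-5: ee
⇒ E over [I-1,I-2,II-1,II-2,II-3,II-4,II-5,III-1,III-2,III-3]: 16 consistent
G/I-1 aff ·: Gg
G/I-2 un ·: gg
G/II-1 un I-1×I-2: gg
G/II-2 un ·: gg
G/II-3 aff I-1×I-2: Gg
G/II-4 un I-1×I-2: gg
G/II-5 un ·: gg
G/III-1 un II-1×II-2: gg
G/III-2 un II-1×II-2: gg
G/III-3 un II-4×II-5: gg
⇒ G over [I-1,I-2,II-1,II-2,II-3,II-4,II-5,III-1,III-2,III-3]: 1 consistent
P/I-1 un ·: pp
P/I-2 aff ·: Pp
P/II-1 un I-1×I-2: pp
P/II-2 aff ·: Pp
P/II-3 un I-1×I-2: pp
P/II-4 aff I-1×I-2: Pp
P/II-5 un ·: pp
P/III-1 aff II-1×II-2: Pp
P/III-2 un II-1×II-2: pp
P/III-3 aff II-4×II-5: Pp
⇒ P over [I-1,I-2,II-1,II-2,II-3,II-4,II-5,III-1,III-2,III-3]: 1 consistent

II-2 ∈ {EE gg Pp, Ee gg Pp}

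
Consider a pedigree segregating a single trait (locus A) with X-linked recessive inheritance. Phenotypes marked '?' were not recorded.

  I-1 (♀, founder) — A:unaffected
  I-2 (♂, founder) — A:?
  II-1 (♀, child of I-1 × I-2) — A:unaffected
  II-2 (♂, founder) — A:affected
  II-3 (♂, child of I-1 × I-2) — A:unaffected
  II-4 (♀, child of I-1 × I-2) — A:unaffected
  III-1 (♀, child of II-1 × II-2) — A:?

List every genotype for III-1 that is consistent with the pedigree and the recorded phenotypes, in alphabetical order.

III-1 ∈ {X^AX^a, X^aX^a}

A/I-1 un ·: X^AX^A|X^AX^a
A/I-2 ? ·: X^AY|X^aY
A/II-1 un I-1×I-2: X^AX^A|X^AX^a
A/II-2 aff ·: X^aY
A/II-3 un I-1×I-2: X^AY
A/II-4 un I-1×I-2: X^AX^A|X^AX^a
A/III-1 ? II-1×II-2: X^AX^a|X^aX^a
⇒ A over [I-1,I-2,II-1,II-2,II-3,II-4,III-1]: 11 consistent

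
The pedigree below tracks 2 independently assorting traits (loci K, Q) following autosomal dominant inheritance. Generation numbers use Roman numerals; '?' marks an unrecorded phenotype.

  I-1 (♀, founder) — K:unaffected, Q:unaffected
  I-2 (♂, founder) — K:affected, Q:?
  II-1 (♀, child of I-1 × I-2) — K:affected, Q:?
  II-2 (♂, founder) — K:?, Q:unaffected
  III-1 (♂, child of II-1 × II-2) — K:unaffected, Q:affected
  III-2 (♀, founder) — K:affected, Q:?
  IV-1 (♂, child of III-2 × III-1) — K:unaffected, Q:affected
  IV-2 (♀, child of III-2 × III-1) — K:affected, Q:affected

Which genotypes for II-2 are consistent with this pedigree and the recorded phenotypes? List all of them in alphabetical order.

II-2 ∈ {Kk qq, kk qq}

K/I-1 un ·: kk
K/I-2 aff ·: Kk|KK
K/II-1 aff I-1×I-2: Kk
K/II-2 ? ·: kk|Kk
K/III-1 un II-1×II-2: kk
K/III-2 aff ·: Kk
K/IV-1 un III-2×III-1: kk
K/IV-2 aff III-2×III-1: Kk
⇒ K over [I-1,I-2,II-1,II-2,III-1,III-2,IV-1,IV-2]: 4 consistent
Q/I-1 un ·: qq
Q/I-2 ? ·: Qq|QQ
Q/II-1 ? I-1×I-2: Qq
Q/II-2 un ·: qq
Q/III-1 aff II-1×II-2: Qq
Q/III-2 ? ·: qq|Qq|QQ
Q/IV-1 aff III-2×III-1: Qq|QQ
Q/IV-2 aff III-2×III-1: Qq|QQ
⇒ Q over [I-1,I-2,II-1,II-2,III-1,III-2,IV-1,IV-2]: 18 consistent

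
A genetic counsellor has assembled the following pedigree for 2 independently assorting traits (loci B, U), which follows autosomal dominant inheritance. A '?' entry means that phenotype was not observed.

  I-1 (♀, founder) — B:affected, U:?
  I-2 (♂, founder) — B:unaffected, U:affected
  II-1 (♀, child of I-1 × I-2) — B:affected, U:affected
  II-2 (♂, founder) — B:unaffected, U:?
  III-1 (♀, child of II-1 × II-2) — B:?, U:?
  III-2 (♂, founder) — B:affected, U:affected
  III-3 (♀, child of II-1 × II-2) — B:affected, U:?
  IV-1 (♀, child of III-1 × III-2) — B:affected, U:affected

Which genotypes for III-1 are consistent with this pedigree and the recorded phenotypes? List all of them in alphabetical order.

B/I-1 aff ·: Bb|BB
B/I-2 un ·: bb
B/II-1 aff I-1×I-2: Bb
B/II-2 un ·: bb
B/III-1 ? II-1×II-2: bb|Bb
B/III-2 aff ·: Bb|BB
B/III-3 aff II-1×II-2: Bb
B/IV-1 aff III-1×III-2: Bb|BB
⇒ B over [I-1,I-2,II-1,II-2,III-1,III-2,III-3,IV-1]: 12 consistent
U/I-1 ? ·: uu|Uu|UU
U/I-2 aff ·: Uu|UU
U/II-1 aff I-1×I-2: Uu|UU
U/II-2 ? ·: uu|Uu|UU
U/III-1 ? II-1×II-2: uu|Uu|UU
U/III-2 aff ·: Uu|UU
U/III-3 ? II-1×II-2: uu|Uu|UU
U/IV-1 aff III-1×III-2: Uu|UU
⇒ U over [I-1,I-2,II-1,II-2,III-1,III-2,III-3,IV-1]: 349 consistent

III-1 ∈ {Bb UU, Bb Uu, Bb uu, bb UU, bb Uu, bb uu}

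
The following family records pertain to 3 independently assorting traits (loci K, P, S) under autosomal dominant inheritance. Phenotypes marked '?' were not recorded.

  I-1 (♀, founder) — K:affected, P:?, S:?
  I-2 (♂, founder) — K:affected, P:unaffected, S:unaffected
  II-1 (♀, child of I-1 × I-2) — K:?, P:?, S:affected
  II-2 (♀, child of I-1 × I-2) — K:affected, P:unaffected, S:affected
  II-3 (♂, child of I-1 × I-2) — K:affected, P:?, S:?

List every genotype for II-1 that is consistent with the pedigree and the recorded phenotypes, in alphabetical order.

K/I-1 aff ·: Kk|KK
K/I-2 aff ·: Kk|KK
K/II-1 ? I-1×I-2: kk|Kk|KK
K/II-2 aff I-1×I-2: Kk|KK
K/II-3 aff I-1×I-2: Kk|KK
⇒ K over [I-1,I-2,II-1,II-2,II-3]: 29 consistent
P/I-1 ? ·: pp|Pp
P/I-2 un ·: pp
P/II-1 ? I-1×I-2: pp|Pp
P/II-2 un I-1×I-2: pp
P/II-3 ? I-1×I-2: pp|Pp
⇒ P over [I-1,I-2,II-1,II-2,II-3]: 5 consistent
S/I-1 ? ·: Ss|SS
S/I-2 un ·: ss
S/II-1 aff I-1×I-2: Ss
S/II-2 aff I-1×I-2: Ss
S/II-3 ? I-1×I-2: ss|Ss
⇒ S over [I-1,I-2,II-1,II-2,II-3]: 3 consistent

II-1 ∈ {KK Pp Ss, KK pp Ss, Kk Pp Ss, Kk pp Ss, kk Pp Ss, kk pp Ss}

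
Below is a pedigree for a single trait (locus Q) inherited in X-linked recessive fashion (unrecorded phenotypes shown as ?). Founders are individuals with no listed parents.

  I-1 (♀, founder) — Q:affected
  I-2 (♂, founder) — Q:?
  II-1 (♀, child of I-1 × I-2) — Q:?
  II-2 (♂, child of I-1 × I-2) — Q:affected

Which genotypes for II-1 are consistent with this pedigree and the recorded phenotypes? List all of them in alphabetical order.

II-1 ∈ {X^QX^q, X^qX^q}

Q/I-1 aff ·: X^qX^q
Q/I-2 ? ·: X^QY|X^qY
Q/II-1 ? I-1×I-2: X^QX^q|X^qX^q
Q/II-2 aff I-1×I-2: X^qY
⇒ Q over [I-1,I-2,II-1,II-2]: 2 consistent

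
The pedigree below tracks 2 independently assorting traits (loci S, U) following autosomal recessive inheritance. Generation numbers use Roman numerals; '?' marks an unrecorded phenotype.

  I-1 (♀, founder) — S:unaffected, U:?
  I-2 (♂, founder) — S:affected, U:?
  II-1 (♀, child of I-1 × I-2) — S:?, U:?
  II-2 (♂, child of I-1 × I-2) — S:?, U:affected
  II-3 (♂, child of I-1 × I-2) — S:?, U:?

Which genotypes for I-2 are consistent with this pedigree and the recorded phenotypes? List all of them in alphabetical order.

I-2 ∈ {ss Uu, ss uu}

S/I-1 un ·: SS|Ss
S/I-2 aff ·: ss
S/II-1 ? I-1×I-2: Ss|ss
S/II-2 ? I-1×I-2: Ss|ss
S/II-3 ? I-1×I-2: Ss|ss
⇒ S over [I-1,I-2,II-1,II-2,II-3]: 9 consistent
U/I-1 ? ·: Uu|uu
U/I-2 ? ·: Uu|uu
U/II-1 ? I-1×I-2: UU|Uu|uu
U/II-2 aff I-1×I-2: uu
U/II-3 ? I-1×I-2: UU|Uu|uu
⇒ U over [I-1,I-2,II-1,II-2,II-3]: 18 consistent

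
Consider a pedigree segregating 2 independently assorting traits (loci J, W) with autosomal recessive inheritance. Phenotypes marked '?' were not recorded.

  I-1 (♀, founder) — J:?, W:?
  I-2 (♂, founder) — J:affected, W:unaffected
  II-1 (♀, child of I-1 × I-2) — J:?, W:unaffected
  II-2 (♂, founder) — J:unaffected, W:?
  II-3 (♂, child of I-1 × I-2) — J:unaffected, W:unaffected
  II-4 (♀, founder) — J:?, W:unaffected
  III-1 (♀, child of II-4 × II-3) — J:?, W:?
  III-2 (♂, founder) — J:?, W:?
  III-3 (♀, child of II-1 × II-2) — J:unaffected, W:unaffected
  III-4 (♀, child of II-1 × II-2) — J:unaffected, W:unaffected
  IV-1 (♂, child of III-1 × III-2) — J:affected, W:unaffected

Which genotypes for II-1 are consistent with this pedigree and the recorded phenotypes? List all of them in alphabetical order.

J/I-1 ? ·: JJ|Jj
J/I-2 aff ·: jj
J/II-1 ? I-1×I-2: Jj|jj
J/II-2 un ·: JJ|Jj
J/II-3 un I-1×I-2: Jj
J/II-4 ? ·: JJ|Jj|jj
J/III-1 ? II-4×II-3: Jj|jj
J/III-2 ? ·: Jj|jj
J/III-3 un II-1×II-2: JJ|Jj
J/III-4 un II-1×II-2: JJ|Jj
J/IV-1 aff III-1×III-2: jj
⇒ J over [I-1,I-2,II-1,II-2,II-3,II-4,III-1,III-2,III-3,III-4,IV-1]: 180 consistent
W/I-1 ? ·: WW|Ww|ww
W/I-2 un ·: WW|Ww
W/II-1 un I-1×I-2: WW|Ww
W/II-2 ? ·: WW|Ww|ww
W/II-3 un I-1×I-2: WW|Ww
W/II-4 un ·: WW|Ww
W/III-1 ? II-4×II-3: WW|Ww|ww
W/III-2 ? ·: WW|Ww|ww
W/III-3 un II-1×II-2: WW|Ww
W/III-4 un II-1×II-2: WW|Ww
W/IV-1 un III-1×III-2: WW|Ww
⇒ W over [I-1,I-2,II-1,II-2,II-3,II-4,III-1,III-2,III-3,III-4,IV-1]: 1923 consistent

II-1 ∈ {Jj WW, Jj Ww, jj WW, jj Ww}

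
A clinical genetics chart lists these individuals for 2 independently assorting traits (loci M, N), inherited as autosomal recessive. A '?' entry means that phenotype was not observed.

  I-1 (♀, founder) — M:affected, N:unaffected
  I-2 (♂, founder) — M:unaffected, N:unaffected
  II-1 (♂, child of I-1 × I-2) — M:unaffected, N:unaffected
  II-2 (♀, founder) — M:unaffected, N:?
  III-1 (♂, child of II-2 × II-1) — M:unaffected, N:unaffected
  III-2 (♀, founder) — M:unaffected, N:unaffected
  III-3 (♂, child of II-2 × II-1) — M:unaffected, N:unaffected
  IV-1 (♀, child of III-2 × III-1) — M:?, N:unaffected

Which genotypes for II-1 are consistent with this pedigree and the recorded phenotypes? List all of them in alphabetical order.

M/I-1 aff ·: mm
M/I-2 un ·: MM|Mm
M/II-1 un I-1×I-2: Mm
M/II-2 un ·: MM|Mm
M/III-1 un II-2×II-1: MM|Mm
M/III-2 un ·: MM|Mm
M/III-3 un II-2×II-1: MM|Mm
M/IV-1 ? III-2×III-1: MM|Mm|mm
⇒ M over [I-1,I-2,II-1,II-2,III-1,III-2,III-3,IV-1]: 64 consistent
N/I-1 un ·: NN|Nn
N/I-2 un ·: NN|Nn
N/II-1 un I-1×I-2: NN|Nn
N/II-2 ? ·: NN|Nn|nn
N/III-1 un II-2×II-1: NN|Nn
N/III-2 un ·: NN|Nn
N/III-3 un II-2×II-1: NN|Nn
N/IV-1 un III-2×III-1: NN|Nn
⇒ N over [I-1,I-2,II-1,II-2,III-1,III-2,III-3,IV-1]: 180 consistent

II-1 ∈ {Mm NN, Mm Nn}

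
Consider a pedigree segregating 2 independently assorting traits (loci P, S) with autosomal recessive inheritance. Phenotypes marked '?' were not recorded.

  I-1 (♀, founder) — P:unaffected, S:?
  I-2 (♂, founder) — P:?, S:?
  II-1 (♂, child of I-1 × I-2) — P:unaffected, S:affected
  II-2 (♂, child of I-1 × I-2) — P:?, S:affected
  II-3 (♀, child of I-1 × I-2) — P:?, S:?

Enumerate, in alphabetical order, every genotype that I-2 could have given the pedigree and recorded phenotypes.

I-2 ∈ {PP Ss, PP ss, Pp Ss, Pp ss, pp Ss, pp ss}

P/I-1 un ·: PP|Pp
P/I-2 ? ·: PP|Pp|pp
P/II-1 un I-1×I-2: PP|Pp
P/II-2 ? I-1×I-2: PP|Pp|pp
P/II-3 ? I-1×I-2: PP|Pp|pp
⇒ P over [I-1,I-2,II-1,II-2,II-3]: 40 consistent
S/I-1 ? ·: Ss|ss
S/I-2 ? ·: Ss|ss
S/II-1 aff I-1×I-2: ss
S/II-2 aff I-1×I-2: ss
S/II-3 ? I-1×I-2: SS|Ss|ss
⇒ S over [I-1,I-2,II-1,II-2,II-3]: 8 consistent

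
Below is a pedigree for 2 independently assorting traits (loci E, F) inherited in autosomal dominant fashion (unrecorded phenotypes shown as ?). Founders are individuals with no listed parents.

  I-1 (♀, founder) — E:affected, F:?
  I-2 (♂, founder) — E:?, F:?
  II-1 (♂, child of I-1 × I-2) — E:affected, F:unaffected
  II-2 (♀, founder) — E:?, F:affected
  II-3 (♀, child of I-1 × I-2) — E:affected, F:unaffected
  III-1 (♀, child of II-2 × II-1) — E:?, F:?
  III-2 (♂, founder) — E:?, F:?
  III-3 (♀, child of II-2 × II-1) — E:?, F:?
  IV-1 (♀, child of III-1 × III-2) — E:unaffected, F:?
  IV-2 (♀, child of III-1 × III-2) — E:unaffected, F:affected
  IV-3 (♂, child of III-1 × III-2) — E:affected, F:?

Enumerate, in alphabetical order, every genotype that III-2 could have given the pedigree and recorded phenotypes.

E/I-1 aff ·: Ee|EE
E/I-2 ? ·: ee|Ee|EE
E/II-1 aff I-1×I-2: Ee|EE
E/II-2 ? ·: ee|Ee|EE
E/II-3 aff I-1×I-2: Ee|EE
E/III-1 ? II-2×II-1: ee|Ee
E/III-2 ? ·: ee|Ee
E/III-3 ? II-2×II-1: ee|Ee|EE
E/IV-1 un III-1×III-2: ee
E/IV-2 un III-1×III-2: ee
E/IV-3 aff III-1×III-2: Ee|EE
⇒ E over [I-1,I-2,II-1,II-2,II-3,III-1,III-2,III-3,IV-1,IV-2,IV-3]: 271 consistent
F/I-1 ? ·: ff|Ff
F/I-2 ? ·: ff|Ff
F/II-1 un I-1×I-2: ff
F/II-2 aff ·: Ff|FF
F/II-3 un I-1×I-2: ff
F/III-1 ? II-2×II-1: ff|Ff
F/III-2 ? ·: ff|Ff|FF
F/III-3 ? II-2×II-1: ff|Ff
F/IV-1 ? III-1×III-2: ff|Ff|FF
F/IV-2 aff III-1×III-2: Ff|FF
F/IV-3 ? III-1×III-2: ff|Ff|FF
⇒ F over [I-1,I-2,II-1,II-2,II-3,III-1,III-2,III-3,IV-1,IV-2,IV-3]: 400 consistent

III-2 ∈ {Ee FF, Ee Ff, Ee ff, ee FF, ee Ff, ee ff}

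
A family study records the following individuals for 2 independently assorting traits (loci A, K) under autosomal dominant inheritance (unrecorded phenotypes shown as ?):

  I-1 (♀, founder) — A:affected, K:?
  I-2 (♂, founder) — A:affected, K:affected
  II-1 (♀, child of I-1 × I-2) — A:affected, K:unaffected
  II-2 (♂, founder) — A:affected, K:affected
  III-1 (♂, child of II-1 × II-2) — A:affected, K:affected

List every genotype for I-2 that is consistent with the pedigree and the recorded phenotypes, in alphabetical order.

A/I-1 aff ·: Aa|AA
A/I-2 aff ·: Aa|AA
A/II-1 aff I-1×I-2: Aa|AA
A/II-2 aff ·: Aa|AA
A/III-1 aff II-1×II-2: Aa|AA
⇒ A over [I-1,I-2,II-1,II-2,III-1]: 24 consistent
K/I-1 ? ·: kk|Kk
K/I-2 aff ·: Kk
K/II-1 un I-1×I-2: kk
K/II-2 aff ·: Kk|KK
K/III-1 aff II-1×II-2: Kk
⇒ K over [I-1,I-2,II-1,II-2,III-1]: 4 consistent

I-2 ∈ {AA Kk, Aa Kk}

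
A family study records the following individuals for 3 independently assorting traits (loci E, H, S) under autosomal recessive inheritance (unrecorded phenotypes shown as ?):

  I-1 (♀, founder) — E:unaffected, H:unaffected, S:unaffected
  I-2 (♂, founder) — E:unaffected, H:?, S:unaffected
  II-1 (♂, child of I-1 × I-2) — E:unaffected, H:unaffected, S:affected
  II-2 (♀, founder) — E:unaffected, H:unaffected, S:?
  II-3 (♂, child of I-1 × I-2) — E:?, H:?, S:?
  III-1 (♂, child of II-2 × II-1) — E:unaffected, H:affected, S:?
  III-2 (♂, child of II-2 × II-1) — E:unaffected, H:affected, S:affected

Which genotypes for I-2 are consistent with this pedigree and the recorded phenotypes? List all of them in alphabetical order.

E/I-1 un ·: EE|Ee
E/I-2 un ·: EE|Ee
E/II-1 un I-1×I-2: EE|Ee
E/II-2 un ·: EE|Ee
E/II-3 ? I-1×I-2: EE|Ee|ee
E/III-1 un II-2×II-1: EE|Ee
E/III-2 un II-2×II-1: EE|Ee
⇒ E over [I-1,I-2,II-1,II-2,II-3,III-1,III-2]: 96 consistent
H/I-1 un ·: HH|Hh
H/I-2 ? ·: HH|Hh|hh
H/II-1 un I-1×I-2: Hh
H/II-2 un ·: Hh
H/II-3 ? I-1×I-2: HH|Hh|hh
H/III-1 aff II-2×II-1: hh
H/III-2 aff II-2×II-1: hh
⇒ H over [I-1,I-2,II-1,II-2,II-3,III-1,III-2]: 10 consistent
S/I-1 un ·: Ss
S/I-2 un ·: Ss
S/II-1 aff I-1×I-2: ss
S/II-2 ? ·: Ss|ss
S/II-3 ? I-1×I-2: SS|Ss|ss
S/III-1 ? II-2×II-1: Ss|ss
S/III-2 aff II-2×II-1: ss
⇒ S over [I-1,I-2,II-1,II-2,II-3,III-1,III-2]: 9 consistent

I-2 ∈ {EE HH Ss, EE Hh Ss, EE hh Ss, Ee HH Ss, Ee Hh Ss, Ee hh Ss}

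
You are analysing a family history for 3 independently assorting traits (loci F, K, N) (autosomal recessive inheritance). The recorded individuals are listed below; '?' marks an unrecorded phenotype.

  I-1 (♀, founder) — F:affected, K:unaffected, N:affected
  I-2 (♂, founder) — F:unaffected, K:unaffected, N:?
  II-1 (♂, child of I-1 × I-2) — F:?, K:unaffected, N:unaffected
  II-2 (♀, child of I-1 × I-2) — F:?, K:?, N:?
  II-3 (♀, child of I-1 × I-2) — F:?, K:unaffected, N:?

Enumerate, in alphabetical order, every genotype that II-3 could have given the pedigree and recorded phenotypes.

II-3 ∈ {Ff KK Nn, Ff KK nn, Ff Kk Nn, Ff Kk nn, ff KK Nn, ff KK nn, ff Kk Nn, ff Kk nn}

F/I-1 aff ·: ff
F/I-2 un ·: FF|Ff
F/II-1 ? I-1×I-2: Ff|ff
F/II-2 ? I-1×I-2: Ff|ff
F/II-3 ? I-1×I-2: Ff|ff
⇒ F over [I-1,I-2,II-1,II-2,II-3]: 9 consistent
K/I-1 un ·: KK|Kk
K/I-2 un ·: KK|Kk
K/II-1 un I-1×I-2: KK|Kk
K/II-2 ? I-1×I-2: KK|Kk|kk
K/II-3 un I-1×I-2: KK|Kk
⇒ K over [I-1,I-2,II-1,II-2,II-3]: 29 consistent
N/I-1 aff ·: nn
N/I-2 ? ·: NN|Nn
N/II-1 un I-1×I-2: Nn
N/II-2 ? I-1×I-2: Nn|nn
N/II-3 ? I-1×I-2: Nn|nn
⇒ N over [I-1,I-2,II-1,II-2,II-3]: 5 consistent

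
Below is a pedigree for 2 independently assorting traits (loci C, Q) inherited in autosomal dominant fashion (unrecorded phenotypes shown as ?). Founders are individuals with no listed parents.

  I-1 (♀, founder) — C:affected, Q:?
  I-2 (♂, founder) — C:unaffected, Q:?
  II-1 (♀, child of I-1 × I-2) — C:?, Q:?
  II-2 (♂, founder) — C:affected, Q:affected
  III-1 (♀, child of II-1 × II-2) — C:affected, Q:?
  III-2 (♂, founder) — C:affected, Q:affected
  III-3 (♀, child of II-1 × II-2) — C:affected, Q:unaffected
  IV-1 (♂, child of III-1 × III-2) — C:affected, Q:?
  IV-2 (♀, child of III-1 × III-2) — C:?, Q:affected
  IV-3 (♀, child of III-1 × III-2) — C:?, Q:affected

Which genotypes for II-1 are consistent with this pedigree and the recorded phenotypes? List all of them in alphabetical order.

II-1 ∈ {Cc Qq, Cc qq, cc Qq, cc qq}

C/I-1 aff ·: Cc|CC
C/I-2 un ·: cc
C/II-1 ? I-1×I-2: cc|Cc
C/II-2 aff ·: Cc|CC
C/III-1 aff II-1×II-2: Cc|CC
C/III-2 aff ·: Cc|CC
C/III-3 aff II-1×II-2: Cc|CC
C/IV-1 aff III-1×III-2: Cc|CC
C/IV-2 ? III-1×III-2: cc|Cc|CC
C/IV-3 ? III-1×III-2: cc|Cc|CC
⇒ C over [I-1,I-2,II-1,II-2,III-1,III-2,III-3,IV-1,IV-2,IV-3]: 332 consistent
Q/I-1 ? ·: qq|Qq|QQ
Q/I-2 ? ·: qq|Qq|QQ
Q/II-1 ? I-1×I-2: qq|Qq
Q/II-2 aff ·: Qq
Q/III-1 ? II-1×II-2: qq|Qq|QQ
Q/III-2 aff ·: Qq|QQ
Q/III-3 un II-1×II-2: qq
Q/IV-1 ? III-1×III-2: qq|Qq|QQ
Q/IV-2 aff III-1×III-2: Qq|QQ
Q/IV-3 aff III-1×III-2: Qq|QQ
⇒ Q over [I-1,I-2,II-1,II-2,III-1,III-2,III-3,IV-1,IV-2,IV-3]: 316 consistent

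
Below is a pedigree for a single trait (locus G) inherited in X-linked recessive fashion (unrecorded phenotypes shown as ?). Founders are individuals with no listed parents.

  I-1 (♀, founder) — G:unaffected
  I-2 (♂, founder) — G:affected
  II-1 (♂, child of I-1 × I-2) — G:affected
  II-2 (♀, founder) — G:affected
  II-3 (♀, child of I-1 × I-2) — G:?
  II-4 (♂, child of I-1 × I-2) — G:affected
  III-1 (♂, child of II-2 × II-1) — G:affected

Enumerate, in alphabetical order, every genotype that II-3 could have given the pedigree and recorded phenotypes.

G/I-1 un ·: X^GX^g
G/I-2 aff ·: X^gY
G/II-1 aff I-1×I-2: X^gY
G/II-2 aff ·: X^gX^g
G/II-3 ? I-1×I-2: X^GX^g|X^gX^g
G/II-4 aff I-1×I-2: X^gY
G/III-1 aff II-2×II-1: X^gY
⇒ G over [I-1,I-2,II-1,II-2,II-3,II-4,III-1]: 2 consistent

II-3 ∈ {X^GX^g, X^gX^g}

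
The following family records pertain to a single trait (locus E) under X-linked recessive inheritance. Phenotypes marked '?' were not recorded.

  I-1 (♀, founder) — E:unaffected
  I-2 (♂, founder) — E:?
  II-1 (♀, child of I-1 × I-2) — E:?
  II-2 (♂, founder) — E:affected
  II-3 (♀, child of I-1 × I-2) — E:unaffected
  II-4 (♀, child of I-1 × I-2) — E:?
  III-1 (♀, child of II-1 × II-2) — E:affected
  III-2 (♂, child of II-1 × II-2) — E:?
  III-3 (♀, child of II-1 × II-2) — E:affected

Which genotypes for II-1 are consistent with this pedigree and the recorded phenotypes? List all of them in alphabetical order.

E/I-1 un ·: X^EX^E|X^EX^e
E/I-2 ? ·: X^EY|X^eY
E/II-1 ? I-1×I-2: X^EX^e|X^eX^e
E/II-2 aff ·: X^eY
E/II-3 un I-1×I-2: X^EX^E|X^EX^e
E/II-4 ? I-1×I-2: X^EX^E|X^EX^e|X^eX^e
E/III-1 aff II-1×II-2: X^eX^e
E/III-2 ? II-1×II-2: X^EY|X^eY
E/III-3 aff II-1×II-2: X^eX^e
⇒ E over [I-1,I-2,II-1,II-2,II-3,II-4,III-1,III-2,III-3]: 16 consistent

II-1 ∈ {X^EX^e, X^eX^e}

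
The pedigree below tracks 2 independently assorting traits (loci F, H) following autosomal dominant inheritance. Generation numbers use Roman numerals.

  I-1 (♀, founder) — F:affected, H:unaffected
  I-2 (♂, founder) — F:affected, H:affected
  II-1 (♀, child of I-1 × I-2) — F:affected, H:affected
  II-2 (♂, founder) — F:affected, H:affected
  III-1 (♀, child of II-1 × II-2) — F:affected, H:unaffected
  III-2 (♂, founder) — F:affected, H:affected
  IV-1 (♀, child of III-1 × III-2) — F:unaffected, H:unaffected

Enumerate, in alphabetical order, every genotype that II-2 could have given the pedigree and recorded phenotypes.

II-2 ∈ {FF Hh, Ff Hh}

F/I-1 aff ·: Ff|FF
F/I-2 aff ·: Ff|FF
F/II-1 aff I-1×I-2: Ff|FF
F/II-2 aff ·: Ff|FF
F/III-1 aff II-1×II-2: Ff
F/III-2 aff ·: Ff
F/IV-1 un III-1×III-2: ff
⇒ F over [I-1,I-2,II-1,II-2,III-1,III-2,IV-1]: 10 consistent
H/I-1 un ·: hh
H/I-2 aff ·: Hh|HH
H/II-1 aff I-1×I-2: Hh
H/II-2 aff ·: Hh
H/III-1 un II-1×II-2: hh
H/III-2 aff ·: Hh
H/IV-1 un III-1×III-2: hh
⇒ H over [I-1,I-2,II-1,II-2,III-1,III-2,IV-1]: 2 consistent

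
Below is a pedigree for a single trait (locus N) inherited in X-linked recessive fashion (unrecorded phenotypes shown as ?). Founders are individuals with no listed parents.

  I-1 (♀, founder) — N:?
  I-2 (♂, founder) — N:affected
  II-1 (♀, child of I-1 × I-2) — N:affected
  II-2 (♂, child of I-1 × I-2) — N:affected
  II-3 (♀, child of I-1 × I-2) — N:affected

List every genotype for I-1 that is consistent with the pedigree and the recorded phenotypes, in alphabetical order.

N/I-1 ? ·: X^NX^n|X^nX^n
N/I-2 aff ·: X^nY
N/II-1 aff I-1×I-2: X^nX^n
N/II-2 aff I-1×I-2: X^nY
N/II-3 aff I-1×I-2: X^nX^n
⇒ N over [I-1,I-2,II-1,II-2,II-3]: 2 consistent

I-1 ∈ {X^NX^n, X^nX^n}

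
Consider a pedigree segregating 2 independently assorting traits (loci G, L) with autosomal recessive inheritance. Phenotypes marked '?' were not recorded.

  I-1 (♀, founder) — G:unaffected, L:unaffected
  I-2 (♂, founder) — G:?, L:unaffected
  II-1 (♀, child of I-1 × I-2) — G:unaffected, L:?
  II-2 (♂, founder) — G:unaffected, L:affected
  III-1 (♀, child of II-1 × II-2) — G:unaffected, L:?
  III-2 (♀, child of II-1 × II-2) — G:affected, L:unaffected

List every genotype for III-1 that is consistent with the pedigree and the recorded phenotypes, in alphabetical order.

III-1 ∈ {GG Ll, GG ll, Gg Ll, Gg ll}

G/I-1 un ·: GG|Gg
G/I-2 ? ·: GG|Gg|gg
G/II-1 un I-1×I-2: Gg
G/II-2 un ·: Gg
G/III-1 un II-1×II-2: GG|Gg
G/III-2 aff II-1×II-2: gg
⇒ G over [I-1,I-2,II-1,II-2,III-1,III-2]: 10 consistent
L/I-1 un ·: LL|Ll
L/I-2 un ·: LL|Ll
L/II-1 ? I-1×I-2: LL|Ll
L/II-2 aff ·: ll
L/III-1 ? II-1×II-2: Ll|ll
L/III-2 un II-1×II-2: Ll
⇒ L over [I-1,I-2,II-1,II-2,III-1,III-2]: 10 consistent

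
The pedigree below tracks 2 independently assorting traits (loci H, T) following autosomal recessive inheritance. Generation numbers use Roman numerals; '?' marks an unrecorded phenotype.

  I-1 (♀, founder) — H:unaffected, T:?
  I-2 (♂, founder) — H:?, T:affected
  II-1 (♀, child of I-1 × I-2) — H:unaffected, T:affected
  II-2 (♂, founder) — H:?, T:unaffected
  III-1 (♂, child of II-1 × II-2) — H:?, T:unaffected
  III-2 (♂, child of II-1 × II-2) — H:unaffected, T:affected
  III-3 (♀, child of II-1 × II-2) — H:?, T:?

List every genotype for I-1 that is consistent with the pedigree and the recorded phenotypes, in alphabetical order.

H/I-1 un ·: HH|Hh
H/I-2 ? ·: HH|Hh|hh
H/II-1 un I-1×I-2: HH|Hh
H/II-2 ? ·: HH|Hh|hh
H/III-1 ? II-1×II-2: HH|Hh|hh
H/III-2 un II-1×II-2: HH|Hh
H/III-3 ? II-1×II-2: HH|Hh|hh
⇒ H over [I-1,I-2,II-1,II-2,III-1,III-2,III-3]: 190 consistent
T/I-1 ? ·: Tt|tt
T/I-2 aff ·: tt
T/II-1 aff I-1×I-2: tt
T/II-2 un ·: Tt
T/III-1 un II-1×II-2: Tt
T/III-2 aff II-1×II-2: tt
T/III-3 ? II-1×II-2: Tt|tt
⇒ T over [I-1,I-2,II-1,II-2,III-1,III-2,III-3]: 4 consistent

I-1 ∈ {HH Tt, HH tt, Hh Tt, Hh tt}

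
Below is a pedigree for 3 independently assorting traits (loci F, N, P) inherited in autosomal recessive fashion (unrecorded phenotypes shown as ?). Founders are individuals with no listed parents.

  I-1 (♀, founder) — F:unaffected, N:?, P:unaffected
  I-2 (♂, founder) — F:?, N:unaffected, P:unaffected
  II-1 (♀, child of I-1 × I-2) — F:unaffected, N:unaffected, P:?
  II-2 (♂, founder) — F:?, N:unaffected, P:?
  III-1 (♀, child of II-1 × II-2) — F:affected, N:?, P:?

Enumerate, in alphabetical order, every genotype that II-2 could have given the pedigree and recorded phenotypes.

II-2 ∈ {Ff NN PP, Ff NN Pp, Ff NN pp, Ff Nn PP, Ff Nn Pp, Ff Nn pp, ff NN PP, ff NN Pp, ff NN pp, ff Nn PP, ff Nn Pp, ff Nn pp}

F/I-1 un ·: FF|Ff
F/I-2 ? ·: FF|Ff|ff
F/II-1 un I-1×I-2: Ff
F/II-2 ? ·: Ff|ff
F/III-1 aff II-1×II-2: ff
⇒ F over [I-1,I-2,II-1,II-2,III-1]: 10 consistent
N/I-1 ? ·: NN|Nn|nn
N/I-2 un ·: NN|Nn
N/II-1 un I-1×I-2: NN|Nn
N/II-2 un ·: NN|Nn
N/III-1 ? II-1×II-2: NN|Nn|nn
⇒ N over [I-1,I-2,II-1,II-2,III-1]: 37 consistent
P/I-1 un ·: PP|Pp
P/I-2 un ·: PP|Pp
P/II-1 ? I-1×I-2: PP|Pp|pp
P/II-2 ? ·: PP|Pp|pp
P/III-1 ? II-1×II-2: PP|Pp|pp
⇒ P over [I-1,I-2,II-1,II-2,III-1]: 41 consistent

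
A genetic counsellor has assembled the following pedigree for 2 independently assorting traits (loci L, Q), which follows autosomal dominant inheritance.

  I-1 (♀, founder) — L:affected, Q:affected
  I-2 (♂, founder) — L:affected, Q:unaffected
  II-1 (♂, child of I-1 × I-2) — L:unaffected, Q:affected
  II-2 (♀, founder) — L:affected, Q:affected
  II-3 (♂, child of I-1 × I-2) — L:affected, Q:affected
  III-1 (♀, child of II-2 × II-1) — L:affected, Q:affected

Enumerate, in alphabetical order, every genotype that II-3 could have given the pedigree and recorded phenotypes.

L/I-1 aff ·: Ll
L/I-2 aff ·: Ll
L/II-1 un I-1×I-2: ll
L/II-2 aff ·: Ll|LL
L/II-3 aff I-1×I-2: Ll|LL
L/III-1 aff II-2×II-1: Ll
⇒ L over [I-1,I-2,II-1,II-2,II-3,III-1]: 4 consistent
Q/I-1 aff ·: Qq|QQ
Q/I-2 un ·: qq
Q/II-1 aff I-1×I-2: Qq
Q/II-2 aff ·: Qq|QQ
Q/II-3 aff I-1×I-2: Qq
Q/III-1 aff II-2×II-1: Qq|QQ
⇒ Q over [I-1,I-2,II-1,II-2,II-3,III-1]: 8 consistent

II-3 ∈ {LL Qq, Ll Qq}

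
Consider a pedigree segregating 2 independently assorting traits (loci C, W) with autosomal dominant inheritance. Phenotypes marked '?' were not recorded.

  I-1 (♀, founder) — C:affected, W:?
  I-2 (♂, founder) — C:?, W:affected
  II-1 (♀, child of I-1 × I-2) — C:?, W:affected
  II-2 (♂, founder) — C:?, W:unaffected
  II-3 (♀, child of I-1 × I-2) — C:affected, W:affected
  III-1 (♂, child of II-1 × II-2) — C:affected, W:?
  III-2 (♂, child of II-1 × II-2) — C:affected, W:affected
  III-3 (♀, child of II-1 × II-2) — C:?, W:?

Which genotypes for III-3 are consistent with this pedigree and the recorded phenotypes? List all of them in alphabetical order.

III-3 ∈ {CC Ww, CC ww, Cc Ww, Cc ww, cc Ww, cc ww}

C/I-1 aff ·: Cc|CC
C/I-2 ? ·: cc|Cc|CC
C/II-1 ? I-1×I-2: cc|Cc|CC
C/II-2 ? ·: cc|Cc|CC
C/II-3 aff I-1×I-2: Cc|CC
C/III-1 aff II-1×II-2: Cc|CC
C/III-2 aff II-1×II-2: Cc|CC
C/III-3 ? II-1×II-2: cc|Cc|CC
⇒ C over [I-1,I-2,II-1,II-2,II-3,III-1,III-2,III-3]: 255 consistent
W/I-1 ? ·: ww|Ww|WW
W/I-2 aff ·: Ww|WW
W/II-1 aff I-1×I-2: Ww|WW
W/II-2 un ·: ww
W/II-3 aff I-1×I-2: Ww|WW
W/III-1 ? II-1×II-2: ww|Ww
W/III-2 aff II-1×II-2: Ww
W/III-3 ? II-1×II-2: ww|Ww
⇒ W over [I-1,I-2,II-1,II-2,II-3,III-1,III-2,III-3]: 39 consistent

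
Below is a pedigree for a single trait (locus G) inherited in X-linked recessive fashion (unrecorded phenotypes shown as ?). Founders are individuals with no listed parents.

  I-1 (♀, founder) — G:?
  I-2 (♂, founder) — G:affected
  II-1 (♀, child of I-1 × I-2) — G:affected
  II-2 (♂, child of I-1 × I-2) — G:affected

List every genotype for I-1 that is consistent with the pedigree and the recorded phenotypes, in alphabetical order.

G/I-1 ? ·: X^GX^g|X^gX^g
G/I-2 aff ·: X^gY
G/II-1 aff I-1×I-2: X^gX^g
G/II-2 aff I-1×I-2: X^gY
⇒ G over [I-1,I-2,II-1,II-2]: 2 consistent

I-1 ∈ {X^GX^g, X^gX^g}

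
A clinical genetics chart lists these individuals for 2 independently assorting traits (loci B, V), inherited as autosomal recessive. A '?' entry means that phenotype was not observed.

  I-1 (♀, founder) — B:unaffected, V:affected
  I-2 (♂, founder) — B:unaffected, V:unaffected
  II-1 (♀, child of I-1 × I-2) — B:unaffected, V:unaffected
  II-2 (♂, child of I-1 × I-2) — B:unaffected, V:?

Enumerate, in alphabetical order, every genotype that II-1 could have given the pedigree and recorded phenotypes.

B/I-1 un ·: BB|Bb
B/I-2 un ·: BB|Bb
B/II-1 un I-1×I-2: BB|Bb
B/II-2 un I-1×I-2: BB|Bb
⇒ B over [I-1,I-2,II-1,II-2]: 13 consistent
V/I-1 aff ·: vv
V/I-2 un ·: VV|Vv
V/II-1 un I-1×I-2: Vv
V/II-2 ? I-1×I-2: Vv|vv
⇒ V over [I-1,I-2,II-1,II-2]: 3 consistent

II-1 ∈ {BB Vv, Bb Vv}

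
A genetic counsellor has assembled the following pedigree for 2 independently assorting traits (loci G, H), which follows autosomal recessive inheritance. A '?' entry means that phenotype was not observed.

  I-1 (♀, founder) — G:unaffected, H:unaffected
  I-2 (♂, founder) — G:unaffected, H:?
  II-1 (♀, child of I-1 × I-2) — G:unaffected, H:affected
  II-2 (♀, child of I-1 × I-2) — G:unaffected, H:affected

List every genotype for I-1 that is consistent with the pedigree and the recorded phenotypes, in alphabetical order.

I-1 ∈ {GG Hh, Gg Hh}

G/I-1 un ·: GG|Gg
G/I-2 un ·: GG|Gg
G/II-1 un I-1×I-2: GG|Gg
G/II-2 un I-1×I-2: GG|Gg
⇒ G over [I-1,I-2,II-1,II-2]: 13 consistent
H/I-1 un ·: Hh
H/I-2 ? ·: Hh|hh
H/II-1 aff I-1×I-2: hh
H/II-2 aff I-1×I-2: hh
⇒ H over [I-1,I-2,II-1,II-2]: 2 consistent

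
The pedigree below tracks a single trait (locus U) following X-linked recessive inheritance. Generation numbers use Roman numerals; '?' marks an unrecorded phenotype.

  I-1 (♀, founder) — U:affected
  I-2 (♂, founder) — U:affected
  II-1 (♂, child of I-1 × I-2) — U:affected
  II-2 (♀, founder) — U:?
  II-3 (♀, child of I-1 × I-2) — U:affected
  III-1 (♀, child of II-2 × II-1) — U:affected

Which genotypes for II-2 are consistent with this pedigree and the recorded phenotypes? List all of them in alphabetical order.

U/I-1 aff ·: X^uX^u
U/I-2 aff ·: X^uY
U/II-1 aff I-1×I-2: X^uY
U/II-2 ? ·: X^UX^u|X^uX^u
U/II-3 aff I-1×I-2: X^uX^u
U/III-1 aff II-2×II-1: X^uX^u
⇒ U over [I-1,I-2,II-1,II-2,II-3,III-1]: 2 consistent

II-2 ∈ {X^UX^u, X^uX^u}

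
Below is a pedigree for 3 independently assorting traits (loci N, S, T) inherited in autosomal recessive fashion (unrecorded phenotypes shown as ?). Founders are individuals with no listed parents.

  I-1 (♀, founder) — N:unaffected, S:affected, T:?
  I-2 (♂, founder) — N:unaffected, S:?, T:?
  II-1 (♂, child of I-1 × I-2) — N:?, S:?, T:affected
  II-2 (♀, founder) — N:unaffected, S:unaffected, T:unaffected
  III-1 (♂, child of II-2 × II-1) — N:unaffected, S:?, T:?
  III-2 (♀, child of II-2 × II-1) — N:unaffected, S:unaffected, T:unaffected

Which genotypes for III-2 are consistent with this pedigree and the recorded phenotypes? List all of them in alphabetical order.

III-2 ∈ {NN SS Tt, NN Ss Tt, Nn SS Tt, Nn Ss Tt}

N/I-1 un ·: NN|Nn
N/I-2 un ·: NN|Nn
N/II-1 ? I-1×I-2: NN|Nn|nn
N/II-2 un ·: NN|Nn
N/III-1 un II-2×II-1: NN|Nn
N/III-2 un II-2×II-1: NN|Nn
⇒ N over [I-1,I-2,II-1,II-2,III-1,III-2]: 46 consistent
S/I-1 aff ·: ss
S/I-2 ? ·: SS|Ss|ss
S/II-1 ? I-1×I-2: Ss|ss
S/II-2 un ·: SS|Ss
S/III-1 ? II-2×II-1: SS|Ss|ss
S/III-2 un II-2×II-1: SS|Ss
⇒ S over [I-1,I-2,II-1,II-2,III-1,III-2]: 26 consistent
T/I-1 ? ·: Tt|tt
T/I-2 ? ·: Tt|tt
T/II-1 aff I-1×I-2: tt
T/II-2 un ·: TT|Tt
T/III-1 ? II-2×II-1: Tt|tt
T/III-2 un II-2×II-1: Tt
⇒ T over [I-1,I-2,II-1,II-2,III-1,III-2]: 12 consistent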